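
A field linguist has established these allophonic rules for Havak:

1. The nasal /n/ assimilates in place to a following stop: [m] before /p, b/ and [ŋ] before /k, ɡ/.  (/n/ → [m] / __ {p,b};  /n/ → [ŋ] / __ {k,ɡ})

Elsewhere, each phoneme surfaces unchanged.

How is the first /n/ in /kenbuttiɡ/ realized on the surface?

/n/ — between /e/ and /b/, before a labial or velar stop — surfaces as [m] (rule 1).

[m]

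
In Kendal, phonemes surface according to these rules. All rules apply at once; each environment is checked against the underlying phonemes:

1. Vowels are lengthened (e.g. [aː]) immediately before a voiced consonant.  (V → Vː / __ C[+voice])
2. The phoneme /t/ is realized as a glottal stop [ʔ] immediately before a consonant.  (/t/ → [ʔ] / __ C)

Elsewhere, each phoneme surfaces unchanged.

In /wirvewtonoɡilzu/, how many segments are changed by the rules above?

5

Segments that undergo a rule: /i/ → [iː] (rule 1); /e/ → [eː] (rule 1); /o/ → [oː] (rule 1); /o/ → [oː] (rule 1); /i/ → [iː] (rule 1).
All other segments surface unchanged.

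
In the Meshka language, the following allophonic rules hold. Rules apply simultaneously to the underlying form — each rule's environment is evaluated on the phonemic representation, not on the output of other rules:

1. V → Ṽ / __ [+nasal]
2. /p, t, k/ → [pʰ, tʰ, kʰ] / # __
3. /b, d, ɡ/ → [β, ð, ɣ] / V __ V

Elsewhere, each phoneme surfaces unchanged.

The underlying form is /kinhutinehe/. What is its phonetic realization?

/k/ — word-initial, word-initially — surfaces as [kʰ] (rule 2).
/i/ — between /k/ and /n/, before a nasal consonant — surfaces as [ĩ] (rule 1).
/n/ stays [n].
/h/ (between /n/ and /u/) is unaffected → [h].
/u/ (between /h/ and /t/) is in the target of rule 1 but the environment (before a nasal consonant) is not met → [u].
/t/ (between /u/ and /i/) is in the target of rule 2 but the environment (word-initially) is not met → [t].
/i/ (between /t/ and /n/): before a nasal consonant, so rule 1 applies → [ĩ].
/n/ (between /i/ and /e/): no rule targets it → [n].
/e/ (between /n/ and /h/) fails the environment for rule 1, so it stays [e].
/h/ — not in any rule's target class → [h].
/e/ (word-final): rule 1 targets it, but not before a nasal consonant → unchanged [e].

[kʰĩnhutĩnehe]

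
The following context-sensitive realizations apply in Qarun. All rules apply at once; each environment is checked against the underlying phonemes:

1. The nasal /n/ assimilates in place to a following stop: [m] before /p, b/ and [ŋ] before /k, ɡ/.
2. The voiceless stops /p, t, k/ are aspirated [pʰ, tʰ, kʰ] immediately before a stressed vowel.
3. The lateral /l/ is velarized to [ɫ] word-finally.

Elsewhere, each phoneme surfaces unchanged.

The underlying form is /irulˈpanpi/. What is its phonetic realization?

[irulˈpʰampi]

/i/ (word-initial): no rule targets it → [i].
/r/ (between /i/ and /u/): no rule targets it → [r].
/u/ (between /r/ and /l/): no rule targets it → [u].
/l/ (between /u/ and /p/) is in the target of rule 3 but the environment (word-finally) is not met → [l].
/p/ (between /l/ and /a/): immediately before a stressed vowel, so rule 2 applies → [pʰ].
/a/ (between /p/ and /n/): no rule targets it → [a].
/n/ (between /a/ and /p/): before a labial or velar stop, so rule 1 applies → [m].
/p/ (between /n/ and /i/) is in the target of rule 2 but the environment (immediately before a stressed vowel) is not met → [p].
/i/ — not in any rule's target class → [i].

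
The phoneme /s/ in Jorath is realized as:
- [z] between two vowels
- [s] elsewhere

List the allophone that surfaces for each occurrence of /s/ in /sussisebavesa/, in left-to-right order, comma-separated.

Occurrence 1 (position 1): no conditioning environment matches → elsewhere allophone [s].
Occurrence 2 (position 3): no conditioning environment matches → elsewhere allophone [s].
Occurrence 3 (position 4): no conditioning environment matches → elsewhere allophone [s].
Occurrence 4 (position 6): between two vowels → [z].
Occurrence 5 (position 12): between two vowels → [z].

[s], [s], [s], [z], [z]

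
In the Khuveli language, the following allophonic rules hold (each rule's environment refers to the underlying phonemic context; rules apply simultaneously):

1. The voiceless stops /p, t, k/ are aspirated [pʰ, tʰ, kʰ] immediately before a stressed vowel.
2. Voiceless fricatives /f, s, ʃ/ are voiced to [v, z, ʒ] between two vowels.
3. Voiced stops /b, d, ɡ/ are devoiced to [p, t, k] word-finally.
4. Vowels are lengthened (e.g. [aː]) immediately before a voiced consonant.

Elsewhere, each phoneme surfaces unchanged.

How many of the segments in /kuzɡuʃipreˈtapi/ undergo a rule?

3

Segments that undergo a rule: /u/ → [uː] (rule 4); /ʃ/ → [ʒ] (rule 2); /t/ → [tʰ] (rule 1).
All other segments surface unchanged.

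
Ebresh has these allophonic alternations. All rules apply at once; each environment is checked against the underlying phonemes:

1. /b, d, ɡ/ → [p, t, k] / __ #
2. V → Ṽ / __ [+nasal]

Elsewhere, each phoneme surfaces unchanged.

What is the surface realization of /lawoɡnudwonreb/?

/l/ (word-initial): no rule targets it → [l].
/a/ (between /l/ and /w/): rule 2 targets it, but not before a nasal consonant → unchanged [a].
/w/ (between /a/ and /o/): no rule targets it → [w].
/o/ — between /w/ and /ɡ/; rule 2 does not apply here → [o].
/ɡ/ (between /o/ and /n/) fails the environment for rule 1, so it stays [ɡ].
/n/ — not in any rule's target class → [n].
/u/ (between /n/ and /d/) fails the environment for rule 2, so it stays [u].
/d/ (between /u/ and /w/): rule 1 targets it, but not word-finally → unchanged [d].
/w/ (between /d/ and /o/) is unaffected → [w].
Rule 2 applies to /o/ (between /w/ and /n/: before a nasal consonant) → [õ].
/n/ stays [n].
/r/ (between /n/ and /e/): no rule targets it → [r].
/e/ — between /r/ and /b/; rule 2 does not apply here → [e].
/b/ meets the environment for rule 1 (word-finally) → [p].

[lawoɡnudwõnrep]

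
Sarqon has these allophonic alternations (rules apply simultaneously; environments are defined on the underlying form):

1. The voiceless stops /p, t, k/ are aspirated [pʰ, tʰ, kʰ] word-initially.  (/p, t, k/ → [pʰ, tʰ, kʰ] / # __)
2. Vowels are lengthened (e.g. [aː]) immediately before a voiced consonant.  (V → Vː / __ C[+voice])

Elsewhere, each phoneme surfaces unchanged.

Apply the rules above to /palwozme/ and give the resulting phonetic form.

[pʰaːlwoːzme]

/p/ (word-initial): word-initially, so rule 1 applies → [pʰ].
/a/ meets the environment for rule 2 (before a voiced consonant) → [aː].
/l/ — not in any rule's target class → [l].
/w/ stays [w].
/o/ (between /w/ and /z/) occurs before a voiced consonant → [oː] by rule 2.
/z/ (between /o/ and /m/): no rule targets it → [z].
/m/ stays [m].
/e/ (word-final) is in the target of rule 2 but the environment (before a voiced consonant) is not met → [e].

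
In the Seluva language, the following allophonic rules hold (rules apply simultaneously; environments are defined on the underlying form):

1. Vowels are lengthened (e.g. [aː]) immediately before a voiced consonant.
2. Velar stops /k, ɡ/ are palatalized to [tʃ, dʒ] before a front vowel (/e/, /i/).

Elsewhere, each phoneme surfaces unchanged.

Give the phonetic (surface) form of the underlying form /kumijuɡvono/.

[kuːmiːjuːɡvoːno]

/k/ (word-initial) fails the environment for rule 2, so it stays [k].
Rule 1 applies to /u/ (between /k/ and /m/: before a voiced consonant) → [uː].
/m/ — not in any rule's target class → [m].
/i/ (between /m/ and /j/): before a voiced consonant, so rule 1 applies → [iː].
/j/ (between /i/ and /u/) is unaffected → [j].
/u/ (between /j/ and /ɡ/): before a voiced consonant, so rule 1 applies → [uː].
/ɡ/ (between /u/ and /v/): rule 2 targets it, but not before a front vowel → unchanged [ɡ].
/v/ (between /ɡ/ and /o/): no rule targets it → [v].
Rule 1 applies to /o/ (between /v/ and /n/: before a voiced consonant) → [oː].
/n/ (between /o/ and /o/) is unaffected → [n].
/o/ (word-final) is in the target of rule 1 but the environment (before a voiced consonant) is not met → [o].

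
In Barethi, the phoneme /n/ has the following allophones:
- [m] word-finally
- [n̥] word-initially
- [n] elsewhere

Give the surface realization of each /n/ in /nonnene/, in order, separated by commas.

Occurrence 1 (position 1): word-initially → [n̥].
Occurrence 2 (position 3): no conditioning environment matches → elsewhere allophone [n].
Occurrence 3 (position 4): no conditioning environment matches → elsewhere allophone [n].
Occurrence 4 (position 6): no conditioning environment matches → elsewhere allophone [n].

[n̥], [n], [n], [n]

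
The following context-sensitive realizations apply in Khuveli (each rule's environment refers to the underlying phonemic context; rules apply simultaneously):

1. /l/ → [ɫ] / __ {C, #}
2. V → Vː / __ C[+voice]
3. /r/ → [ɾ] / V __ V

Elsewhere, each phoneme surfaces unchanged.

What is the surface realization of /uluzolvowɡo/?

Rule 2 applies to /u/ (word-initial: before a voiced consonant) → [uː].
/l/ (between /u/ and /u/) is in the target of rule 1 but the environment (word-finally or immediately before a consonant) is not met → [l].
/u/ — between /l/ and /z/, before a voiced consonant — surfaces as [uː] (rule 2).
/z/ stays [z].
/o/ (between /z/ and /l/): before a voiced consonant, so rule 2 applies → [oː].
/l/ meets the environment for rule 1 (word-finally or immediately before a consonant) → [ɫ].
/v/ (between /l/ and /o/) is unaffected → [v].
/o/ — between /v/ and /w/, before a voiced consonant — surfaces as [oː] (rule 2).
/w/ — not in any rule's target class → [w].
/ɡ/ — not in any rule's target class → [ɡ].
/o/ (word-final) fails the environment for rule 2, so it stays [o].

[uːluːzoːɫvoːwɡo]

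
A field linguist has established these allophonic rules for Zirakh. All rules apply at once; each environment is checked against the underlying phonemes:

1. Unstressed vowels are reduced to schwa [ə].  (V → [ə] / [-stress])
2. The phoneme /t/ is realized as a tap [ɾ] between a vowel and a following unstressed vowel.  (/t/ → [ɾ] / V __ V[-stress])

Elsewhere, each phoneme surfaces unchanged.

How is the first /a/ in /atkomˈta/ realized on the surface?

[ə]

/a/ meets the environment for rule 1 (in an unstressed syllable) → [ə].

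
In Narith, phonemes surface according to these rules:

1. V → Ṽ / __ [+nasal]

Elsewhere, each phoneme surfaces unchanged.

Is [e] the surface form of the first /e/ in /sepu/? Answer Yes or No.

/e/ — between /s/ and /p/; rule 1 does not apply here → [e].
The actual realization is [e], which matches [e].

Yes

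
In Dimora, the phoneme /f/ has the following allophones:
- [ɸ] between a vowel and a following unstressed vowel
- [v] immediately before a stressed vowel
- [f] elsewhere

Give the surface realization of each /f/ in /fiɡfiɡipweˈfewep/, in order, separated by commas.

Occurrence 1 (position 1): no conditioning environment matches → elsewhere allophone [f].
Occurrence 2 (position 4): no conditioning environment matches → elsewhere allophone [f].
Occurrence 3 (position 11): immediately before a stressed vowel → [v].

[f], [f], [v]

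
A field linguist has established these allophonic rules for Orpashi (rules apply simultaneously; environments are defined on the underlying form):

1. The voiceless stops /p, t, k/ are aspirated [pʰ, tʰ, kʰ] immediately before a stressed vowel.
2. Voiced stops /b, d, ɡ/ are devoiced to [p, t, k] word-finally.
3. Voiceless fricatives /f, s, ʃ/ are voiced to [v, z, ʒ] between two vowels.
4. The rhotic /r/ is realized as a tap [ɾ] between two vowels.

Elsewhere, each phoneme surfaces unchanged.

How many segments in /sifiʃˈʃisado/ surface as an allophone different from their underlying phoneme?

Segments that undergo a rule: /f/ → [v] (rule 3); /s/ → [z] (rule 3).
All other segments surface unchanged.

2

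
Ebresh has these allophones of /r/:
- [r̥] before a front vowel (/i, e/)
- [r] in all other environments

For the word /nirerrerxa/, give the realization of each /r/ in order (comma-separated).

[r̥], [r], [r̥], [r]

Occurrence 1 (position 3): before a front vowel (/i, e/) → [r̥].
Occurrence 2 (position 5): no conditioning environment matches → elsewhere allophone [r].
Occurrence 3 (position 6): before a front vowel (/i, e/) → [r̥].
Occurrence 4 (position 8): no conditioning environment matches → elsewhere allophone [r].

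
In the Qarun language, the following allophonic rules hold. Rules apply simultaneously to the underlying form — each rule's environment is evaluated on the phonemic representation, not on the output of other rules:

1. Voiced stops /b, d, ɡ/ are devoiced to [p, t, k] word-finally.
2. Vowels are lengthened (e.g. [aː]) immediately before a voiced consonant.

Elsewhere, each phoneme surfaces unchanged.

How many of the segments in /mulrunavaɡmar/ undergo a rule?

5

Segments that undergo a rule: /u/ → [uː] (rule 2); /u/ → [uː] (rule 2); /a/ → [aː] (rule 2); /a/ → [aː] (rule 2); /a/ → [aː] (rule 2).
All other segments surface unchanged.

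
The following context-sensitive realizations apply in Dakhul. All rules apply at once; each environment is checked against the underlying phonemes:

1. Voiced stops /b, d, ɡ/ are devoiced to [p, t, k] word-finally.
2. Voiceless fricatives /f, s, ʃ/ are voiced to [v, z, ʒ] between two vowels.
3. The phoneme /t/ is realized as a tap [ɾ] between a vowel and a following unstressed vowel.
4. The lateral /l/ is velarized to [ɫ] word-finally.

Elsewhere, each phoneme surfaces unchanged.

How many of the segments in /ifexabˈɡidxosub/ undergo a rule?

3

Segments that undergo a rule: /f/ → [v] (rule 2); /s/ → [z] (rule 2); /b/ → [p] (rule 1).
All other segments surface unchanged.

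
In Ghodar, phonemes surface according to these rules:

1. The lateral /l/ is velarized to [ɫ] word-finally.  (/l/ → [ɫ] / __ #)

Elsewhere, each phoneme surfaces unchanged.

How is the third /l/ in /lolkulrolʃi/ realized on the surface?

[l]

/l/ (between /u/ and /r/) is in the target of rule 1 but the environment (word-finally) is not met → [l].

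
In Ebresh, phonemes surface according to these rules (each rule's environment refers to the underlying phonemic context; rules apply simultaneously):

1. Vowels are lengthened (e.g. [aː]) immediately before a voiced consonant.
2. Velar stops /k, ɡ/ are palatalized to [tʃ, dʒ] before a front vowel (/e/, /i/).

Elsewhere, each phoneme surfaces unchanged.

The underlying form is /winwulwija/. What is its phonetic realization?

/i/ meets the environment for rule 1 (before a voiced consonant) → [iː].
/u/ — between /w/ and /l/, before a voiced consonant — surfaces as [uː] (rule 1).
/i/ (between /w/ and /j/) occurs before a voiced consonant → [iː] by rule 1.
/a/ (word-final): rule 1 targets it, but not before a voiced consonant → unchanged [a].

[wiːnwuːlwiːja]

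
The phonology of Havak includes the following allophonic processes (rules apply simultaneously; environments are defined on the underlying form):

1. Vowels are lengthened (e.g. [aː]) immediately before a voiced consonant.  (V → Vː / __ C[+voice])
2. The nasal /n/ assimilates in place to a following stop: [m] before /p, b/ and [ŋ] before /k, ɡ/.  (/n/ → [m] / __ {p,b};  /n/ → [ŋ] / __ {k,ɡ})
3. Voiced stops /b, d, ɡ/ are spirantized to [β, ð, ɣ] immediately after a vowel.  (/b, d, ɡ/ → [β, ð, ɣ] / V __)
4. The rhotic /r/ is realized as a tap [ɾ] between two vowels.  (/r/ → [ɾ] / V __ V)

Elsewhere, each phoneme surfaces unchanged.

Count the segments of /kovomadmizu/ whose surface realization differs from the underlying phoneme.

Segments that undergo a rule: /o/ → [oː] (rule 1); /o/ → [oː] (rule 1); /a/ → [aː] (rule 1); /d/ → [ð] (rule 3); /i/ → [iː] (rule 1).
All other segments surface unchanged.

5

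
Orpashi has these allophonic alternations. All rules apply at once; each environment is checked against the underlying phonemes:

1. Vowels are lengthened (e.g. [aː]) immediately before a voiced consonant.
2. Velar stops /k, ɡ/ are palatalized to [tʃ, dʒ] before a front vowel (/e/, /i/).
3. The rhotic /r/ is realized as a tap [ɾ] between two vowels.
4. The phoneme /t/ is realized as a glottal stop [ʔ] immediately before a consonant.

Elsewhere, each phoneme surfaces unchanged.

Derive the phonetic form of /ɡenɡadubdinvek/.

[dʒeːnɡaːduːbdiːnvek]

Rule 2 applies to /ɡ/ (word-initial: before a front vowel) → [dʒ].
/e/ (between /ɡ/ and /n/) occurs before a voiced consonant → [eː] by rule 1.
/ɡ/ — between /n/ and /a/; rule 2 does not apply here → [ɡ].
/a/ (between /ɡ/ and /d/): before a voiced consonant, so rule 1 applies → [aː].
/u/ — between /d/ and /b/, before a voiced consonant — surfaces as [uː] (rule 1).
/i/ (between /d/ and /n/) occurs before a voiced consonant → [iː] by rule 1.
/e/ (between /v/ and /k/) is in the target of rule 1 but the environment (before a voiced consonant) is not met → [e].
/k/ (word-final) fails the environment for rule 2, so it stays [k].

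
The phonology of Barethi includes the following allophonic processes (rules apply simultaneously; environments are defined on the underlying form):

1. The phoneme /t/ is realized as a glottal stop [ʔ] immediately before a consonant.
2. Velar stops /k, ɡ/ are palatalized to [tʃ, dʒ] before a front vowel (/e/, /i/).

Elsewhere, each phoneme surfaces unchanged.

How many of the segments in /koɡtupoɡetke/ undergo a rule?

3

Segments that undergo a rule: /ɡ/ → [dʒ] (rule 2); /t/ → [ʔ] (rule 1); /k/ → [tʃ] (rule 2).
All other segments surface unchanged.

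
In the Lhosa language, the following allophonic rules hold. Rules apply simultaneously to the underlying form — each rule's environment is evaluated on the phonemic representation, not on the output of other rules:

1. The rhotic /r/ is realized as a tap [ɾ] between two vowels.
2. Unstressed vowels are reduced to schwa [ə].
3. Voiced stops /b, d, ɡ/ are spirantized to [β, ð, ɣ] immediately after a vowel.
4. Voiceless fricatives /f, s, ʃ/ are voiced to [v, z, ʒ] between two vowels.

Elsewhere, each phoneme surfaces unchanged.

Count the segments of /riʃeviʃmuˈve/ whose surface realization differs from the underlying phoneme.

Segments that undergo a rule: /i/ → [ə] (rule 2); /ʃ/ → [ʒ] (rule 4); /e/ → [ə] (rule 2); /i/ → [ə] (rule 2); /u/ → [ə] (rule 2).
All other segments surface unchanged.

5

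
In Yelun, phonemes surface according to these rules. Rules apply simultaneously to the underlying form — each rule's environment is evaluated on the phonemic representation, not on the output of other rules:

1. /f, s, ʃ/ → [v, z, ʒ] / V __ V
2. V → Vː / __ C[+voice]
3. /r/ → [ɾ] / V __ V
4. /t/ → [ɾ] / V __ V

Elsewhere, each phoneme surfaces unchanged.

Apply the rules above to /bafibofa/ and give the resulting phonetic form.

[baviːbova]

/b/ (word-initial): no rule targets it → [b].
/a/ (between /b/ and /f/) fails the environment for rule 2, so it stays [a].
Rule 1 applies to /f/ (between /a/ and /i/: between two vowels) → [v].
/i/ (between /f/ and /b/): before a voiced consonant, so rule 2 applies → [iː].
/b/ (between /i/ and /o/) is unaffected → [b].
/o/ (between /b/ and /f/) is in the target of rule 2 but the environment (before a voiced consonant) is not met → [o].
Rule 1 applies to /f/ (between /o/ and /a/: between two vowels) → [v].
/a/ (word-final): rule 2 targets it, but not before a voiced consonant → unchanged [a].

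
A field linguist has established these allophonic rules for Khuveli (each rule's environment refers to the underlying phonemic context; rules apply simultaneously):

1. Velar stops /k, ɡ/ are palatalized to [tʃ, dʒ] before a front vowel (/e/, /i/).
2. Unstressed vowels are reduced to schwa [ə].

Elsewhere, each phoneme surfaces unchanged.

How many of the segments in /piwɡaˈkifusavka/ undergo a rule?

Segments that undergo a rule: /i/ → [ə] (rule 2); /a/ → [ə] (rule 2); /k/ → [tʃ] (rule 1); /u/ → [ə] (rule 2); /a/ → [ə] (rule 2); /a/ → [ə] (rule 2).
All other segments surface unchanged.

6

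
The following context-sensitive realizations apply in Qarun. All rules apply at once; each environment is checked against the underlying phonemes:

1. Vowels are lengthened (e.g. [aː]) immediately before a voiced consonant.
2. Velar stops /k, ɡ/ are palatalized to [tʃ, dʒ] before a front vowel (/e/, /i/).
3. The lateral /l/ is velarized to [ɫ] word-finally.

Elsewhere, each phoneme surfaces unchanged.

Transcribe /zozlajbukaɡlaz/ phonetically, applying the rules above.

/z/ (word-initial): no rule targets it → [z].
/o/ meets the environment for rule 1 (before a voiced consonant) → [oː].
/z/ (between /o/ and /l/) is unaffected → [z].
/l/ (between /z/ and /a/): rule 3 targets it, but not word-finally → unchanged [l].
/a/ — between /l/ and /j/, before a voiced consonant — surfaces as [aː] (rule 1).
/j/ (between /a/ and /b/) is unaffected → [j].
/b/ stays [b].
/u/ (between /b/ and /k/) is in the target of rule 1 but the environment (before a voiced consonant) is not met → [u].
/k/ — between /u/ and /a/; rule 2 does not apply here → [k].
/a/ (between /k/ and /ɡ/): before a voiced consonant, so rule 1 applies → [aː].
/ɡ/ (between /a/ and /l/) is in the target of rule 2 but the environment (before a front vowel) is not met → [ɡ].
/l/ (between /ɡ/ and /a/): rule 3 targets it, but not word-finally → unchanged [l].
/a/ (between /l/ and /z/): before a voiced consonant, so rule 1 applies → [aː].
/z/ (word-final): no rule targets it → [z].

[zoːzlaːjbukaːɡlaːz]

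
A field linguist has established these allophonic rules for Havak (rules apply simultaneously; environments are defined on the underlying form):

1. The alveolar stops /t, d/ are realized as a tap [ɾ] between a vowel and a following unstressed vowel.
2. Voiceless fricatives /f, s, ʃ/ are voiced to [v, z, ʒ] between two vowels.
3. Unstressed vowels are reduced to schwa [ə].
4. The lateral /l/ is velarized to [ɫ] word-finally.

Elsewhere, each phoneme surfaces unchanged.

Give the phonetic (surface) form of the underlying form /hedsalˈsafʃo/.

/h/ — not in any rule's target class → [h].
/e/ (between /h/ and /d/): in an unstressed syllable, so rule 3 applies → [ə].
/d/ (between /e/ and /s/) fails the environment for rule 1, so it stays [d].
/s/ — between /d/ and /a/; rule 2 does not apply here → [s].
/a/ meets the environment for rule 3 (in an unstressed syllable) → [ə].
/l/ (between /a/ and /s/) is in the target of rule 4 but the environment (word-finally) is not met → [l].
/s/ — between /l/ and /a/; rule 2 does not apply here → [s].
/a/ (between /s/ and /f/): rule 3 targets it, but not in an unstressed syllable → unchanged [a].
/f/ (between /a/ and /ʃ/): rule 2 targets it, but not between two vowels → unchanged [f].
/ʃ/ (between /f/ and /o/) fails the environment for rule 2, so it stays [ʃ].
/o/ meets the environment for rule 3 (in an unstressed syllable) → [ə].

[hədsəlˈsafʃə]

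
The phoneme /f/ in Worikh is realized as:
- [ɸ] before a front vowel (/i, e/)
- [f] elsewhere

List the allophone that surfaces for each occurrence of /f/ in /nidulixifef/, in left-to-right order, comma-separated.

[ɸ], [f]

Occurrence 1 (position 9): before a front vowel (/i, e/) → [ɸ].
Occurrence 2 (position 11): no conditioning environment matches → elsewhere allophone [f].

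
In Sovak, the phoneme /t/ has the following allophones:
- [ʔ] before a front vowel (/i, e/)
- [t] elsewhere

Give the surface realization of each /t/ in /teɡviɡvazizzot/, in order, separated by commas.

Occurrence 1 (position 1): before a front vowel (/i, e/) → [ʔ].
Occurrence 2 (position 14): no conditioning environment matches → elsewhere allophone [t].

[ʔ], [t]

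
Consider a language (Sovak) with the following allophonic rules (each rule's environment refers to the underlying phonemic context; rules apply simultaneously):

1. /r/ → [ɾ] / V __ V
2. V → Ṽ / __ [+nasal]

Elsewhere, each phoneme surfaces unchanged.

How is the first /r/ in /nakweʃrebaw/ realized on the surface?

[r]

/r/ (between /ʃ/ and /e/) is in the target of rule 1 but the environment (between two vowels) is not met → [r].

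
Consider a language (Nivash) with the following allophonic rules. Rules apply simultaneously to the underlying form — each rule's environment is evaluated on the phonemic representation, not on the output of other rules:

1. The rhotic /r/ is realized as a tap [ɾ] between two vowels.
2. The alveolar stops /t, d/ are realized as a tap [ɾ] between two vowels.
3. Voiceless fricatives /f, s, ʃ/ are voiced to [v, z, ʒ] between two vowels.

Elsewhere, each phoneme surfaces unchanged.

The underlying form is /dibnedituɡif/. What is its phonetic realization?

[dibneɾiɾuɡif]

/d/ (word-initial) fails the environment for rule 2, so it stays [d].
/i/ (between /d/ and /b/): no rule targets it → [i].
/b/ (between /i/ and /n/) is unaffected → [b].
/n/ stays [n].
/e/ (between /n/ and /d/) is unaffected → [e].
Rule 2 applies to /d/ (between /e/ and /i/: between two vowels) → [ɾ].
/i/ (between /d/ and /t/) is unaffected → [i].
/t/ (between /i/ and /u/) occurs between two vowels → [ɾ] by rule 2.
/u/ stays [u].
/ɡ/ — not in any rule's target class → [ɡ].
/i/ (between /ɡ/ and /f/) is unaffected → [i].
/f/ (word-final): rule 3 targets it, but not between two vowels → unchanged [f].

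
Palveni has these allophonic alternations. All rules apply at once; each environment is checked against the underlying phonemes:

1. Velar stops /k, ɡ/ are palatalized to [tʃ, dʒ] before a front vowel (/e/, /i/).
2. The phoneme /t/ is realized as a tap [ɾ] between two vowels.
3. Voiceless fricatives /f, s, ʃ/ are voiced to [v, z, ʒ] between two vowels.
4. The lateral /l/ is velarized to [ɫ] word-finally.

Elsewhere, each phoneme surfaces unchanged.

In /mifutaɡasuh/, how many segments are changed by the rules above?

Segments that undergo a rule: /f/ → [v] (rule 3); /t/ → [ɾ] (rule 2); /s/ → [z] (rule 3).
All other segments surface unchanged.

3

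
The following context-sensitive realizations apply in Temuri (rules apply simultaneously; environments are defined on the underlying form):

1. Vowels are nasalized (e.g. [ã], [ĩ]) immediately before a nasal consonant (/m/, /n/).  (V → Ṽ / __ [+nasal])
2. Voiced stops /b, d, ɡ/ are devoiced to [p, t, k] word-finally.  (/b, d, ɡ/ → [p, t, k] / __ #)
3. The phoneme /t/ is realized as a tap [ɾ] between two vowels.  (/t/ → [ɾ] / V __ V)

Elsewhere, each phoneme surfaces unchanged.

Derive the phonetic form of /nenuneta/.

/n/ (word-initial): no rule targets it → [n].
/e/ (between /n/ and /n/) occurs before a nasal consonant → [ẽ] by rule 1.
/n/ — not in any rule's target class → [n].
/u/ — between /n/ and /n/, before a nasal consonant — surfaces as [ũ] (rule 1).
/n/ (between /u/ and /e/): no rule targets it → [n].
/e/ (between /n/ and /t/) is in the target of rule 1 but the environment (before a nasal consonant) is not met → [e].
/t/ (between /e/ and /a/): between two vowels, so rule 3 applies → [ɾ].
/a/ — word-final; rule 1 does not apply here → [a].

[nẽnũneɾa]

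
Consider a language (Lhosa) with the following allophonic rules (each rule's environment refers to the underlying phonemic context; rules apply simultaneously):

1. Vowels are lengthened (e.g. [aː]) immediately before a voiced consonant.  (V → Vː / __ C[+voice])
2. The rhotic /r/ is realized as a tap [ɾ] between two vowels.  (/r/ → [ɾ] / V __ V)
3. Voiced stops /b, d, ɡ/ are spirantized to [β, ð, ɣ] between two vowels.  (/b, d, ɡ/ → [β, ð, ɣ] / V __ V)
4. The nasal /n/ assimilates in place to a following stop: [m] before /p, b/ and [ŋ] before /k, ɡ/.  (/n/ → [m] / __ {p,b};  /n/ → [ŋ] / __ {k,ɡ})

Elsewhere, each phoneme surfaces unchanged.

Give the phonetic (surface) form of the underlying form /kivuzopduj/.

/i/ meets the environment for rule 1 (before a voiced consonant) → [iː].
/u/ (between /v/ and /z/) occurs before a voiced consonant → [uː] by rule 1.
/o/ (between /z/ and /p/) fails the environment for rule 1, so it stays [o].
/d/ — between /p/ and /u/; rule 3 does not apply here → [d].
/u/ — between /d/ and /j/, before a voiced consonant — surfaces as [uː] (rule 1).

[kiːvuːzopduːj]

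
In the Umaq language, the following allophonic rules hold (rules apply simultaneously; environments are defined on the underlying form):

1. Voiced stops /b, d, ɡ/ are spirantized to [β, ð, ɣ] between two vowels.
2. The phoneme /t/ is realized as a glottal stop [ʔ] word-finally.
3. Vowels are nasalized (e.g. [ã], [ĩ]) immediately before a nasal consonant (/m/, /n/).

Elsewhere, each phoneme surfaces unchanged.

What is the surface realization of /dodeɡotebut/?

/d/ (word-initial) is in the target of rule 1 but the environment (between two vowels) is not met → [d].
/o/ (between /d/ and /d/): rule 3 targets it, but not before a nasal consonant → unchanged [o].
/d/ meets the environment for rule 1 (between two vowels) → [ð].
/e/ (between /d/ and /ɡ/) is in the target of rule 3 but the environment (before a nasal consonant) is not met → [e].
/ɡ/ (between /e/ and /o/): between two vowels, so rule 1 applies → [ɣ].
/o/ (between /ɡ/ and /t/): rule 3 targets it, but not before a nasal consonant → unchanged [o].
/t/ (between /o/ and /e/) is in the target of rule 2 but the environment (word-finally) is not met → [t].
/e/ — between /t/ and /b/; rule 3 does not apply here → [e].
Rule 1 applies to /b/ (between /e/ and /u/: between two vowels) → [β].
/u/ (between /b/ and /t/) fails the environment for rule 3, so it stays [u].
/t/ meets the environment for rule 2 (word-finally) → [ʔ].

[doðeɣoteβuʔ]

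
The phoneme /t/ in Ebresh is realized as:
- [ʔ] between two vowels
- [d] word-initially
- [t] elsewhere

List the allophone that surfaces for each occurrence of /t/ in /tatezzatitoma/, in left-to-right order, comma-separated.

Occurrence 1 (position 1): word-initially → [d].
Occurrence 2 (position 3): between two vowels → [ʔ].
Occurrence 3 (position 8): between two vowels → [ʔ].
Occurrence 4 (position 10): between two vowels → [ʔ].

[d], [ʔ], [ʔ], [ʔ]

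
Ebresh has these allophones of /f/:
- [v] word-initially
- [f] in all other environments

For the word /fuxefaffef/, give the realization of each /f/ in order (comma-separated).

[v], [f], [f], [f], [f]

Occurrence 1 (position 1): word-initially → [v].
Occurrence 2 (position 5): no conditioning environment matches → elsewhere allophone [f].
Occurrence 3 (position 7): no conditioning environment matches → elsewhere allophone [f].
Occurrence 4 (position 8): no conditioning environment matches → elsewhere allophone [f].
Occurrence 5 (position 10): no conditioning environment matches → elsewhere allophone [f].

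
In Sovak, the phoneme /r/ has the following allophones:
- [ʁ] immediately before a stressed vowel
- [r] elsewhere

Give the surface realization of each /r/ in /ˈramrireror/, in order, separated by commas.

[ʁ], [r], [r], [r], [r]

Occurrence 1 (position 1): immediately before a stressed vowel → [ʁ].
Occurrence 2 (position 4): no conditioning environment matches → elsewhere allophone [r].
Occurrence 3 (position 6): no conditioning environment matches → elsewhere allophone [r].
Occurrence 4 (position 8): no conditioning environment matches → elsewhere allophone [r].
Occurrence 5 (position 10): no conditioning environment matches → elsewhere allophone [r].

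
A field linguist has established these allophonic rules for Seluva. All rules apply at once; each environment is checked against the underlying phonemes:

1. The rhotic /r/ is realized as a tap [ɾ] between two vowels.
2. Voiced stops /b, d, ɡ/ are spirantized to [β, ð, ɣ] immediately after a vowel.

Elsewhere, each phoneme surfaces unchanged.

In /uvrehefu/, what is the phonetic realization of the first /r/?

/r/ (between /v/ and /e/) is in the target of rule 1 but the environment (between two vowels) is not met → [r].

[r]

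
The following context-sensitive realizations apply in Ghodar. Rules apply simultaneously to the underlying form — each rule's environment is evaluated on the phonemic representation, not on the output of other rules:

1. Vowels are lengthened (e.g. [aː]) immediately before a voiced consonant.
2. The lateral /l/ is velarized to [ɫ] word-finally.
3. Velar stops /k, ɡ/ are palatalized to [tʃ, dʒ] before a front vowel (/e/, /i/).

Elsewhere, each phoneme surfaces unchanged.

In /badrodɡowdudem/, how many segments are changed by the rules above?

Segments that undergo a rule: /a/ → [aː] (rule 1); /o/ → [oː] (rule 1); /o/ → [oː] (rule 1); /u/ → [uː] (rule 1); /e/ → [eː] (rule 1).
All other segments surface unchanged.

5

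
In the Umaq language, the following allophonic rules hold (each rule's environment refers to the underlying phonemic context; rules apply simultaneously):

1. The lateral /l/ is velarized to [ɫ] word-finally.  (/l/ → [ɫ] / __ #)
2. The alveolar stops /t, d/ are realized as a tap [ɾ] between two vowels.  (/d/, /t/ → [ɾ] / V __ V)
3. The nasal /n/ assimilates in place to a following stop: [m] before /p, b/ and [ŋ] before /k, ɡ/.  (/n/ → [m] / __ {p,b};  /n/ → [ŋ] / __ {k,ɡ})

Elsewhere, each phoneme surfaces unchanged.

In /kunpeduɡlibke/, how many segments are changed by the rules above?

2

Segments that undergo a rule: /n/ → [m] (rule 3); /d/ → [ɾ] (rule 2).
All other segments surface unchanged.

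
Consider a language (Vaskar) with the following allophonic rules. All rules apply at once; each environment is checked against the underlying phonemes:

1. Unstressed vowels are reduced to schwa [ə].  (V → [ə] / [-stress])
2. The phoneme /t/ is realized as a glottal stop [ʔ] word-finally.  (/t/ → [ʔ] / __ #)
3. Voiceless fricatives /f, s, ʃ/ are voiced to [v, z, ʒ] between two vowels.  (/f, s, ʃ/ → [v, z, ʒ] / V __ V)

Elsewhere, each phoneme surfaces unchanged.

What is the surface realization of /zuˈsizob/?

[zəˈzizəb]

/z/ stays [z].
/u/ (between /z/ and /s/): in an unstressed syllable, so rule 1 applies → [ə].
Rule 3 applies to /s/ (between /u/ and /i/: between two vowels) → [z].
/i/ (between /s/ and /z/) fails the environment for rule 1, so it stays [i].
/z/ (between /i/ and /o/) is unaffected → [z].
/o/ (between /z/ and /b/) occurs in an unstressed syllable → [ə] by rule 1.
/b/ (word-final): no rule targets it → [b].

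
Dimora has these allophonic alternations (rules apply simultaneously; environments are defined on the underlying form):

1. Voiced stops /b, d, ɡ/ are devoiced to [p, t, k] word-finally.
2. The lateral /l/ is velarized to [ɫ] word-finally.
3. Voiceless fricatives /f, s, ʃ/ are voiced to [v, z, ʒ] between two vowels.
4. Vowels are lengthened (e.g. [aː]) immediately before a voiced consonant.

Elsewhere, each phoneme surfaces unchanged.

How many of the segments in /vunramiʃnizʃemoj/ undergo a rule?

Segments that undergo a rule: /u/ → [uː] (rule 4); /a/ → [aː] (rule 4); /i/ → [iː] (rule 4); /e/ → [eː] (rule 4); /o/ → [oː] (rule 4).
All other segments surface unchanged.

5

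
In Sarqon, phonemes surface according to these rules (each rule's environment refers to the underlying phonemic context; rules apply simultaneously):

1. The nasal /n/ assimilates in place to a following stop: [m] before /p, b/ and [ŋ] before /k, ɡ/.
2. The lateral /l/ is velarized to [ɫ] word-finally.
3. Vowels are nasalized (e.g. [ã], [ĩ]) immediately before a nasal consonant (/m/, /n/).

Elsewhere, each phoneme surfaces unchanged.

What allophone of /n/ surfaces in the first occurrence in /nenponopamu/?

/n/ — word-initial; rule 1 does not apply here → [n].

[n]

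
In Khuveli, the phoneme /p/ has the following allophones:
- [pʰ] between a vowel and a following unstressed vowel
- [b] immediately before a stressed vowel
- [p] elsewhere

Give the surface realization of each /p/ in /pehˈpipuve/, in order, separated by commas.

Occurrence 1 (position 1): no conditioning environment matches → elsewhere allophone [p].
Occurrence 2 (position 4): immediately before a stressed vowel → [b].
Occurrence 3 (position 6): between a vowel and a following unstressed vowel → [pʰ].

[p], [b], [pʰ]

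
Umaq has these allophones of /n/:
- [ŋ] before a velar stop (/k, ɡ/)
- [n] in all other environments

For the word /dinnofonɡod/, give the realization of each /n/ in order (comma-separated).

Occurrence 1 (position 3): no conditioning environment matches → elsewhere allophone [n].
Occurrence 2 (position 4): no conditioning environment matches → elsewhere allophone [n].
Occurrence 3 (position 8): before a velar stop → [ŋ].

[n], [n], [ŋ]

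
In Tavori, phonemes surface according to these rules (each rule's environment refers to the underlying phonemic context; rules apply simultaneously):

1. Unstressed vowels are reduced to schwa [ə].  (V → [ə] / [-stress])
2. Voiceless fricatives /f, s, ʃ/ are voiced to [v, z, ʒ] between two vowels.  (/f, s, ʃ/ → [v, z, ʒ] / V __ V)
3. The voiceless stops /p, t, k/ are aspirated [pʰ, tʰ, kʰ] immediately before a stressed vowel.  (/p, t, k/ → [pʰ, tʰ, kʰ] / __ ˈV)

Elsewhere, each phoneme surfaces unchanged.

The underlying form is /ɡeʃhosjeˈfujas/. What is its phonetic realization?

[ɡəʃhəsjəˈvujəs]

/ɡ/ — not in any rule's target class → [ɡ].
/e/ (between /ɡ/ and /ʃ/): in an unstressed syllable, so rule 1 applies → [ə].
/ʃ/ (between /e/ and /h/) is in the target of rule 2 but the environment (between two vowels) is not met → [ʃ].
/h/ stays [h].
/o/ — between /h/ and /s/, in an unstressed syllable — surfaces as [ə] (rule 1).
/s/ (between /o/ and /j/) is in the target of rule 2 but the environment (between two vowels) is not met → [s].
/j/ (between /s/ and /e/) is unaffected → [j].
/e/ (between /j/ and /f/) occurs in an unstressed syllable → [ə] by rule 1.
/f/ (between /e/ and /u/) occurs between two vowels → [v] by rule 2.
/u/ — between /f/ and /j/; rule 1 does not apply here → [u].
/j/ — not in any rule's target class → [j].
/a/ (between /j/ and /s/) occurs in an unstressed syllable → [ə] by rule 1.
/s/ (word-final) fails the environment for rule 2, so it stays [s].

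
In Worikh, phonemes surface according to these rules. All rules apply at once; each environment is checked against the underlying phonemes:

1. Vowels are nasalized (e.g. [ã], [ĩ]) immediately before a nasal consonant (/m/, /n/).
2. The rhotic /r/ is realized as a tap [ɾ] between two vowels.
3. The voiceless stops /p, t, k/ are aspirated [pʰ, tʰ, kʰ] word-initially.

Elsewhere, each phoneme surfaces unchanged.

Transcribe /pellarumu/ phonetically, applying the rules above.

[pʰellaɾũmu]

/p/ (word-initial): word-initially, so rule 3 applies → [pʰ].
/e/ — between /p/ and /l/; rule 1 does not apply here → [e].
/l/ (between /e/ and /l/) is unaffected → [l].
/l/ — not in any rule's target class → [l].
/a/ (between /l/ and /r/): rule 1 targets it, but not before a nasal consonant → unchanged [a].
/r/ (between /a/ and /u/): between two vowels, so rule 2 applies → [ɾ].
/u/ meets the environment for rule 1 (before a nasal consonant) → [ũ].
/m/ — not in any rule's target class → [m].
/u/ (word-final) fails the environment for rule 1, so it stays [u].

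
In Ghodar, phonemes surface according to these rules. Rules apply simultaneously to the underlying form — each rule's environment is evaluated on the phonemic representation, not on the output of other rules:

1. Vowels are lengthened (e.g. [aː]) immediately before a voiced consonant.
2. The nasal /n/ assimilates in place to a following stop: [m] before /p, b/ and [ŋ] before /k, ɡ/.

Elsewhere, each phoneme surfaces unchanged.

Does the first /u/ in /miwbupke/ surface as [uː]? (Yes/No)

No

/u/ — between /b/ and /p/; rule 1 does not apply here → [u].
The actual realization is [u], not [uː].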